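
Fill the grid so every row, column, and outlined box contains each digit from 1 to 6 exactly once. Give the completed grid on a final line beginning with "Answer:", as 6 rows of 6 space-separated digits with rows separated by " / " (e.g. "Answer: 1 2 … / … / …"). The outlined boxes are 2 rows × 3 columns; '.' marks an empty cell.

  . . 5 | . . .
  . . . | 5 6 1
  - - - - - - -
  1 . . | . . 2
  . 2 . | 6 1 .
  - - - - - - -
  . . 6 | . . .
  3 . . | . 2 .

Step 1. [r1c2∈{1,3,4,6}] across row 1, 1 lands solely at r1c2. So r1c2=1.
Step 2. [r5c1∈{2,4,5}] across row 5, 2 lands solely at r5c1. So r5c1=2.
Step 3. [r2c1∈{4}] nothing but 4 survives at r2c1, so r2c1=4.
Step 4. [r5c4∈{1,3,4}] across row 5, 1 lands solely at r5c4, so r5c4=1.
Step 5. [r6c4∈{4}] r6c4 has the single candidate 4, so r6c4=4.
Step 6. [r3c4∈{3}] only 3 remains possible at r3c4. So r3c4=3.
Step 7. [r3c3∈{4}] nothing but 4 survives at r3c3. So r3c3=4.
Step 8. [r6c2∈{5}] r6c2's peers cover all but 5, so r6c2=5.
Step 9. [r1c5∈{3,4}] col 5 places 4 nowhere but r1c5. So r1c5=4.
Step 10. [r5c5∈{3,5}] in col 5, 3 fits only at r5c5, so r5c5=3.
Step 11. [r3c5∈{5}] nothing but 5 survives at r3c5. So r3c5=5.
Step 12. [r4c3∈{3}] r4c3's peers cover all but 3 ⇒ r4c3=3.
Step 13. [r5c6∈{5}] only 5 remains possible at r5c6. So r5c6=5.
Step 14. [r2c2∈{3}] only 3 remains possible at r2c2, so r2c2=3.
Step 15. [r1c6∈{3}] only 3 remains possible at r1c6. So r1c6=3.
Step 16. [r3c2∈{6}] nothing but 6 survives at r3c2, so r3c2=6.
Step 17. [r1c4∈{2}] nothing but 2 survives at r1c4 ⇒ r1c4=2.
Step 18. [r6c6∈{6}] only 6 remains possible at r6c6. So r6c6=6.
Step 19. [r6c3∈{1}] r6c3 is down to just 1 ⇒ r6c3=1.
Step 20. [r5c2∈{4}] r5c2 has the single candidate 4, so r5c2=4.
Step 21. [r4c6∈{4}] only 4 remains possible at r4c6. So r4c6=4.
Step 22. [r1c1∈{6}] nothing but 6 survives at r1c1 ⇒ r1c1=6.
Step 23. [r2c3∈{2}] nothing but 2 survives at r2c3. So r2c3=2.
Step 24. [r4c1∈{5}] only 5 remains possible at r4c1. So r4c1=5.

Answer: 6 1 5 2 4 3 / 4 3 2 5 6 1 / 1 6 4 3 5 2 / 5 2 3 6 1 4 / 2 4 6 1 3 5 / 3 5 1 4 2 6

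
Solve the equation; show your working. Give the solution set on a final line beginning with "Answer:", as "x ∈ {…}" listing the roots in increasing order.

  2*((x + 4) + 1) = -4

Step 1. [2*((x + 4) + 1) = -4] LHS = 2·(…); ÷2 both sides. So div: (x + 4) + 1 = -2.
Step 2. [(x + 4) + 1 = -2] the outer +1 inverts by subtracting 1, so sub: x + 4 = -3.
Step 3. [x + 4 = -3] 4 comes off first (subtract 4) ⇒ sub: x = -7.

Answer: x ∈ {-7}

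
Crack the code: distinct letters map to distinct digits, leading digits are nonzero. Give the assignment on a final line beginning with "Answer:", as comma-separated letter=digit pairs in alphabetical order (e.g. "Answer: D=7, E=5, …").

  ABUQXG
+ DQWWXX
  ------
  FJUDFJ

Step 1. [col 1: G + X ≡ J (mod 10)] J=4 is one option consistent with column 1 (G + X ≡ J (mod 10), carry-in 0) — take it. So J=4.
Step 2. [col 1: G + X ≡ J (mod 10)] no forcing yet in column 1 (carry-in 0); G=6 is free and consistent — try it ⇒ G=6.
Step 3. [col 1: G + X ≡ J (mod 10)] in column 1 we have G+X≡J with carry-in 0; given G=6, J=4 and digits 4,6 already taken and all letters distinct, that pins X to 8. So X=8.
Step 4. [col 2: X + X ≡ F (mod 10)] column 2: given X=8, carry-in 1, and digits 4,6,8 already taken and all letters distinct, X+X≡F (mod 10) forces F=7. So F=7.
Step 5. [col 3: Q + W ≡ D (mod 10)] no forcing yet in column 3 (carry-in 1); D=2 is free and consistent — try it, so D=2.
Step 6. [col 3: Q + W ≡ D (mod 10)] no forcing yet in column 3 (carry-in 1); W=0 is free and consistent — try it ⇒ W=0.
Step 7. [col 3: Q + W ≡ D (mod 10)] column 3 reads Q+W+carry(1)=D with W=0, D=2; with digits 0,2,4,6,7,8 already taken and all letters distinct, the only value for Q is 1, so Q=1.
Step 8. [col 4: U + W ≡ U (mod 10)] U=9 is one option consistent with column 4 (U + W ≡ U (mod 10), carry-in 0) — take it, so U=9.
Step 9. [col 5: B + Q ≡ J (mod 10)] column 5: given Q=1, J=4, carry-in 0, and digits 0,1,2,4,6,7,8,9 already taken and all letters distinct, B+Q≡J (mod 10) forces B=3. So B=3.
Step 10. [col 6: A + D ≡ F (mod 10)] column 6 reads A+D+carry(0)=F with D=2, F=7; with digits 0,1,2,3,4,6,7,8,9 already taken and all letters distinct, the only value for A is 5, so A=5.

Answer: A=5, B=3, D=2, F=7, G=6, J=4, Q=1, U=9, W=0, X=8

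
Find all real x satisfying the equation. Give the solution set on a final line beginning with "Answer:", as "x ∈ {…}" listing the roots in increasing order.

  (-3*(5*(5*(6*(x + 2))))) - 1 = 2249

Step 1. [(-3*(5*(5*(6*(x + 2))))) - 1 = 2249] 1 comes off first (add 1) ⇒ sub: -3*(5*(5*(6*(x + 2)))) = 2250.
Step 2. [-3*(5*(5*(6*(x + 2)))) = 2250] divide by the outer -3, so div: 5*(5*(6*(x + 2))) = -750.
Step 3. [5*(5*(6*(x + 2))) = -750] LHS = 5·(…); ÷5 both sides ⇒ div: 5*(6*(x + 2)) = -150.
Step 4. [5*(6*(x + 2)) = -150] leading coefficient 5: divide by 5. So div: 6*(x + 2) = -30.
Step 5. [6*(x + 2) = -30] divide by the outer 6, so div: x + 2 = -5.
Step 6. [x + 2 = -5] peel the +2: subtract 2 from each side, so sub: x = -7.

Answer: x ∈ {-7}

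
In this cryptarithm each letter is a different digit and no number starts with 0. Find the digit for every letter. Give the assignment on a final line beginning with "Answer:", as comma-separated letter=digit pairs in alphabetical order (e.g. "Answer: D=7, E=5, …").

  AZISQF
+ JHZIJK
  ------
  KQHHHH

Step 1. [col 1: F + K ≡ H (mod 10)] several values work for H in column 1 (F + K ≡ H (mod 10), carry-in 0); try H=4, so H=4.
Step 2. [col 1: F + K ≡ H (mod 10)] no forcing yet in column 1 (carry-in 0); F=9 is free and consistent — try it. So F=9.
Step 3. [col 1: F + K ≡ H (mod 10)] column 1: given F=9, H=4, carry-in 0, and digits 4,9 already taken and all letters distinct, F+K≡H (mod 10) forces K=5 ⇒ K=5.
Step 4. [col 2: Q + J ≡ H (mod 10)] column 2 (Q + J ≡ H (mod 10), carry-in 1) doesn't pin J yet; pick J=1 and continue. So J=1.
Step 5. [col 2: Q + J ≡ H (mod 10)] column 2 reads Q+J+carry(1)=H with J=1, H=4; with digits 1,4,5,9 already taken and all letters distinct, the only value for Q is 2. So Q=2.
Step 6. [col 3: S + I ≡ H (mod 10)] column 3 (S + I ≡ H (mod 10), carry-in 0) doesn't pin S yet; pick S=8 and continue, so S=8.
Step 7. [col 3: S + I ≡ H (mod 10)] column 3: given S=8, H=4, carry-in 0, and digits 1,2,4,5,8,9 already taken and all letters distinct, S+I≡H (mod 10) forces I=6, so I=6.
Step 8. [col 4: I + Z ≡ H (mod 10)] from column 4 (I=6, H=4, carry-in 1, digits 1,2,4,5,6,8,9 already taken and all letters distinct): Z must equal 7 ⇒ Z=7.
Step 9. [col 6: A + J ≡ K (mod 10)] from column 6 (J=1, K=5, carry-in 1, digits 1,2,4,5,6,7,8,9 already taken and all letters distinct): A must equal 3. So A=3.

Answer: A=3, F=9, H=4, I=6, J=1, K=5, Q=2, S=8, Z=7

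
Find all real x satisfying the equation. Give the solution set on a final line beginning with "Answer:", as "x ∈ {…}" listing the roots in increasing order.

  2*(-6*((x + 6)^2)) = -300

Step 1. [2*(-6*((x + 6)^2)) = -300] divide by the outer 2 ⇒ div: -6*((x + 6)^2) = -150.
Step 2. [-6*((x + 6)^2) = -150] leading coefficient -6: divide by -6, so div: (x + 6)^2 = 25.
Step 3. [(x + 6)^2 = 25] √ both sides: 25 ≥ 0 gives two branches ⇒ sqrt: x + 6 = 5 or -5.
Step 4. [x + 6 = 5 or -5] 6 comes off first (subtract 6), so sub: x = -1 or -11.

Answer: x ∈ {-11, -1}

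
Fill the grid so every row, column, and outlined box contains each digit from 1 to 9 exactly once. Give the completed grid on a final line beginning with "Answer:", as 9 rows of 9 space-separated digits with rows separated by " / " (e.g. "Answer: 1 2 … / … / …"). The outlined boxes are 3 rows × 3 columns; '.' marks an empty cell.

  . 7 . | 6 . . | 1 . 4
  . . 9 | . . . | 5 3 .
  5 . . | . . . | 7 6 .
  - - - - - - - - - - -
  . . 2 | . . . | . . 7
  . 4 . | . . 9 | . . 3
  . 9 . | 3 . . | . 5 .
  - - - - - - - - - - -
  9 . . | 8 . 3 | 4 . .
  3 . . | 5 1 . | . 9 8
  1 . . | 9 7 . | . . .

Step 1. [r2c9∈{2}] r2c9 is down to just 2 ⇒ r2c9=2.
Step 2. [r1c8∈{8}] nothing but 8 survives at r1c8. So r1c8=8.
Step 3. [r9c8∈{2}] r9c8's peers cover all but 2 ⇒ r9c8=2.
Step 4. [r8c7∈{6}] only 6 remains possible at r8c7. So r8c7=6.
Step 5. [r2c1∈{4,6,8}] col 1 places 4 nowhere but r2c1, so r2c1=4.
Step 6. [r2c5∈{8}] only 8 remains possible at r2c5, so r2c5=8.
Step 7. [r5c8∈{1}] r5c8 is down to just 1. So r5c8=1.
Step 8. [r4c2∈{1,3,5,6,8}] row 4 places 3 nowhere but r4c2 ⇒ r4c2=3.
Step 9. [r5c3∈{5,6,7,8}] in box 4, 5 fits only at r5c3 ⇒ r5c3=5.
Step 10. [r6c3∈{1,6,7,8}] r6c3 is the only open cell in box 4 admitting 1, so r6c3=1.
Step 11. [r1c5∈{2,3,5,9}] row 1 places 9 nowhere but r1c5 ⇒ r1c5=9.
Step 12. [r4c5∈{4,5,6}] across col 5, 5 lands solely at r4c5, so r4c5=5.
Step 13. [r6c9∈{6}] r6c9's peers cover all but 6. So r6c9=6.
Step 14. [r8c2∈{2}] only 2 remains possible at r8c2. So r8c2=2.
Step 15. [r8c6∈{4}] nothing but 4 survives at r8c6 ⇒ r8c6=4.
Step 16. [r7c5∈{2,6}] across row 7, 2 lands solely at r7c5 ⇒ r7c5=2.
Step 17. [r9c6∈{6}] r9c6's peers cover all but 6 ⇒ r9c6=6.
Step 18. [r2c2∈{1,6}] row 2 places 6 nowhere but r2c2. So r2c2=6.
Step 19. [r3c2∈{1,8}] col 2 places 1 nowhere but r3c2, so r3c2=1.
Step 20. [r3c6∈{2}] r3c6's peers cover all but 2. So r3c6=2.
Step 21. [r3c3∈{3,8}] 8 has one home in row 3: r3c3. So r3c3=8.
Step 22. [r6c5∈{4}] r6c5 has the single candidate 4. So r6c5=4.
Step 23. [r9c9∈{5}] r9c9 is down to just 5, so r9c9=5.
Step 24. [r6c7∈{2,8}] in row 6, 2 fits only at r6c7. So r6c7=2.
Step 25. [r5c7∈{8}] only 8 remains possible at r5c7 ⇒ r5c7=8.
Step 26. [r4c4∈{1}] r4c4 has the single candidate 1. So r4c4=1.
Step 27. [r2c4∈{7}] r2c4's peers cover all but 7. So r2c4=7.
Step 28. [r4c1∈{6,8}] r4c1 is the only open cell in row 4 admitting 6. So r4c1=6.
Step 29. [r6c6∈{7,8}] r6c6 is the only open cell in col 6 admitting 7, so r6c6=7.
Step 30. [r7c8∈{7}] r7c8 is down to just 7, so r7c8=7.
Step 31. [r9c2∈{8}] r9c2 has the single candidate 8 ⇒ r9c2=8.
Step 32. [r4c7∈{9}] only 9 remains possible at r4c7, so r4c7=9.
Step 33. [r5c1∈{7}] nothing but 7 survives at r5c1, so r5c1=7.
Step 34. [r3c4∈{4}] only 4 remains possible at r3c4. So r3c4=4.
Step 35. [r1c6∈{5}] only 5 remains possible at r1c6 ⇒ r1c6=5.
Step 36. [r2c6∈{1}] only 1 remains possible at r2c6. So r2c6=1.
Step 37. [r3c5∈{3}] r3c5 has the single candidate 3 ⇒ r3c5=3.
Step 38. [r5c5∈{6}] only 6 remains possible at r5c5 ⇒ r5c5=6.
Step 39. [r1c1∈{2}] r1c1 is down to just 2 ⇒ r1c1=2.
Step 40. [r7c2∈{5}] r7c2 has the single candidate 5. So r7c2=5.
Step 41. [r8c3∈{7}] r8c3 is down to just 7. So r8c3=7.
Step 42. [r3c9∈{9}] r3c9 has the single candidate 9. So r3c9=9.
Step 43. [r5c4∈{2}] nothing but 2 survives at r5c4 ⇒ r5c4=2.
Step 44. [r1c3∈{3}] r1c3 is down to just 3, so r1c3=3.
Step 45. [r6c1∈{8}] r6c1's peers cover all but 8 ⇒ r6c1=8.
Step 46. [r9c7∈{3}] only 3 remains possible at r9c7. So r9c7=3.
Step 47. [r7c9∈{1}] only 1 remains possible at r7c9. So r7c9=1.
Step 48. [r4c6∈{8}] r4c6's peers cover all but 8, so r4c6=8.
Step 49. [r7c3∈{6}] r7c3 is down to just 6 ⇒ r7c3=6.
Step 50. [r9c3∈{4}] r9c3 is down to just 4 ⇒ r9c3=4.
Step 51. [r4c8∈{4}] r4c8's peers cover all but 4. So r4c8=4.

Answer: 2 7 3 6 9 5 1 8 4 / 4 6 9 7 8 1 5 3 2 / 5 1 8 4 3 2 7 6 9 / 6 3 2 1 5 8 9 4 7 / 7 4 5 2 6 9 8 1 3 / 8 9 1 3 4 7 2 5 6 / 9 5 6 8 2 3 4 7 1 / 3 2 7 5 1 4 6 9 8 / 1 8 4 9 7 6 3 2 5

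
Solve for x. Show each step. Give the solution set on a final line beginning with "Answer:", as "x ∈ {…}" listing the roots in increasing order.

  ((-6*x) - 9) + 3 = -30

Step 1. [((-6*x) - 9) + 3 = -30] +3 is outermost — subtract 3 both sides, so sub: (-6*x) - 9 = -33.
Step 2. [(-6*x) - 9 = -33] peel the -9: add 9 from each side ⇒ sub: -6*x = -24.
Step 3. [-6*x = -24] -6 out front; divide by -6. So div: x = 4.

Answer: x ∈ {4}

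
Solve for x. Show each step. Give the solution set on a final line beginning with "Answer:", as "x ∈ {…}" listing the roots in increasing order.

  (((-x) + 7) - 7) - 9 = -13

Step 1. [(((-x) + 7) - 7) - 9 = -13] -9 is outermost — add 9 both sides, so sub: ((-x) + 7) - 7 = -4.
Step 2. [((-x) + 7) - 7 = -4] 7 comes off first (add 7). So sub: (-x) + 7 = 3.
Step 3. [(-x) + 7 = 3] peel the +7: subtract 7 from each side. So sub: -x = -4.
Step 4. [-x = -4] flip signs both sides. So neg: x = 4.

Answer: x ∈ {4}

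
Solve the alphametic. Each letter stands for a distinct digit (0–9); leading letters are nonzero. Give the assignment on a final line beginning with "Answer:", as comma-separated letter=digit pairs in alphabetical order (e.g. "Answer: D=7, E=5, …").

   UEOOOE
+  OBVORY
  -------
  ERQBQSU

Step 1. [col 1: E + Y ≡ U (mod 10)] no forcing yet in column 1 (carry-in 0); Y=3 is free and consistent — try it, so Y=3.
Step 2. [col 1: E + Y ≡ U (mod 10)] column 1 (E + Y ≡ U (mod 10), carry-in 0) doesn't pin E yet; pick E=1 and continue ⇒ E=1.
Step 3. [col 1: E + Y ≡ U (mod 10)] column 1: given E=1, Y=3, carry-in 0, and digits 1,3 already taken and all letters distinct, E+Y≡U (mod 10) forces U=4, so U=4.
Step 4. [col 2: O + R ≡ S (mod 10)] several values work for O in column 2 (O + R ≡ S (mod 10), carry-in 0); try O=8 ⇒ O=8.
Step 5. [col 2: O + R ≡ S (mod 10)] no forcing yet in column 2 (carry-in 0); R=2 is free and consistent — try it. So R=2.
Step 6. [col 2: O + R ≡ S (mod 10)] column 2 reads O+R+carry(0)=S with O=8, R=2; with digits 1,2,3,4,8 already taken and all letters distinct, the only value for S is 0. So S=0.
Step 7. [col 3: O + O ≡ Q (mod 10)] column 3: given O=8, carry-in 1, and digits 0,1,2,3,4,8 already taken and all letters distinct, O+O≡Q (mod 10) forces Q=7. So Q=7.
Step 8. [col 4: O + V ≡ B (mod 10)] in column 4 we have O+V≡B with carry-in 1; given O=8 and digits 0,1,2,3,4,7,8 already taken and all letters distinct, that pins V to 6. So V=6.
Step 9. [col 4: O + V ≡ B (mod 10)] from column 4 (O=8, V=6, carry-in 1, digits 0,1,2,3,4,6,7,8 already taken and all letters distinct): B must equal 5. So B=5.

Answer: B=5, E=1, O=8, Q=7, R=2, S=0, U=4, V=6, Y=3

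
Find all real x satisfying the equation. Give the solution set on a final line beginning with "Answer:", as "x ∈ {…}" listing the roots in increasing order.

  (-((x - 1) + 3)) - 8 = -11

Step 1. [(-((x - 1) + 3)) - 8 = -11] -8 is outermost — add 8 both sides ⇒ sub: -((x - 1) + 3) = -3.
Step 2. [-((x - 1) + 3) = -3] flip signs both sides, so neg: (x - 1) + 3 = 3.
Step 3. [(x - 1) + 3 = 3] peel the +3: subtract 3 from each side. So sub: x - 1 = 0.
Step 4. [x - 1 = 0] the outer -1 inverts by adding 1, so sub: x = 1.

Answer: x ∈ {1}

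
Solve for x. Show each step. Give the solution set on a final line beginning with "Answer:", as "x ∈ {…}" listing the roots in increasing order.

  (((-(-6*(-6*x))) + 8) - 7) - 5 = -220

Step 1. [(((-(-6*(-6*x))) + 8) - 7) - 5 = -220] 5 comes off first (add 5), so sub: ((-(-6*(-6*x))) + 8) - 7 = -215.
Step 2. [((-(-6*(-6*x))) + 8) - 7 = -215] peel the -7: add 7 from each side. So sub: (-(-6*(-6*x))) + 8 = -208.
Step 3. [(-(-6*(-6*x))) + 8 = -208] subtract 8: x sits inside (… + 8), so sub: -(-6*(-6*x)) = -216.
Step 4. [-(-6*(-6*x)) = -216] flip signs both sides ⇒ neg: -6*(-6*x) = 216.
Step 5. [-6*(-6*x) = 216] leading coefficient -6: divide by -6, so div: -6*x = -36.
Step 6. [-6*x = -36] divide by the outer -6. So div: x = 6.

Answer: x ∈ {6}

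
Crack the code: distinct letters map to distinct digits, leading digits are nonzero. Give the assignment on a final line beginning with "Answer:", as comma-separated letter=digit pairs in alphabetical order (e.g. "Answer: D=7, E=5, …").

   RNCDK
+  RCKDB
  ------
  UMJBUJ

Step 1. [col 1: K + B ≡ J (mod 10)] column 1 (K + B ≡ J (mod 10), carry-in 0) doesn't pin J yet; pick J=5 and continue. So J=5.
Step 2. [U] adding two 5-digit numbers gives at most 5+1 digits, and here it does — U is that final carry and must be 1 ⇒ U=1.
Step 3. [col 1: K + B ≡ J (mod 10)] several values work for K in column 1 (K + B ≡ J (mod 10), carry-in 0); try K=6, so K=6.
Step 4. [col 1: K + B ≡ J (mod 10)] from column 1 (K=6, J=5, carry-in 0, digits 1,5,6 already taken and all letters distinct): B must equal 9, so B=9.
Step 5. [col 2: D + D ≡ U (mod 10)] column 2 reads D+D+carry(1)=U with U=1; with digits 1,5,6,9 already taken and all letters distinct, the only value for D is 0. So D=0.
Step 6. [col 3: C + K ≡ B (mod 10)] column 3 reads C+K+carry(0)=B with K=6, B=9; with digits 0,1,5,6,9 already taken and all letters distinct, the only value for C is 3. So C=3.
Step 7. [col 4: N + C ≡ J (mod 10)] column 4 reads N+C+carry(0)=J with C=3, J=5; with digits 0,1,3,5,6,9 already taken and all letters distinct, the only value for N is 2, so N=2.
Step 8. [col 5: R + R ≡ M (mod 10)] column 5 (R + R ≡ M (mod 10), carry-in 0) doesn't pin R yet; pick R=7 and continue, so R=7.
Step 9. [col 5: R + R ≡ M (mod 10)] in column 5 we have R+R≡M with carry-in 0; given R=7 and digits 0,1,2,3,5,6,7,9 already taken and all letters distinct, that pins M to 4 ⇒ M=4.

Answer: B=9, C=3, D=0, J=5, K=6, M=4, N=2, R=7, U=1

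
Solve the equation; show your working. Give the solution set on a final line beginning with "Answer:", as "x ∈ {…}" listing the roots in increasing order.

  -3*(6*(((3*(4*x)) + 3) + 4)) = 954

Step 1. [-3*(6*(((3*(4*x)) + 3) + 4)) = 954] leading coefficient -3: divide by -3 ⇒ div: 6*(((3*(4*x)) + 3) + 4) = -318.
Step 2. [6*(((3*(4*x)) + 3) + 4) = -318] divide by the outer 6, so div: ((3*(4*x)) + 3) + 4 = -53.
Step 3. [((3*(4*x)) + 3) + 4 = -53] 4 comes off first (subtract 4). So sub: (3*(4*x)) + 3 = -57.
Step 4. [(3*(4*x)) + 3 = -57] +3 is outermost — subtract 3 both sides ⇒ sub: 3*(4*x) = -60.
Step 5. [3*(4*x) = -60] 3 out front; divide by 3 ⇒ div: 4*x = -20.
Step 6. [4*x = -20] divide by the outer 4. So div: x = -5.

Answer: x ∈ {-5}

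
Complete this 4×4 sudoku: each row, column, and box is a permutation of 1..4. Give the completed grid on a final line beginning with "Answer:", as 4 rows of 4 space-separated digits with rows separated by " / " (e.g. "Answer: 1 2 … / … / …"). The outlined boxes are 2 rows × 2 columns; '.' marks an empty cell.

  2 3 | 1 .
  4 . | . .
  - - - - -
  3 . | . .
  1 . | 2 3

Step 1. [r3c3∈{4}] only 4 remains possible at r3c3, so r3c3=4.
Step 2. [r2c2∈{1}] r2c2 is down to just 1 ⇒ r2c2=1.
Step 3. [r2c4∈{2}] r2c4 is down to just 2, so r2c4=2.
Step 4. [r4c2∈{4}] r4c2's peers cover all but 4 ⇒ r4c2=4.
Step 5. [r1c4∈{4}] r1c4 has the single candidate 4, so r1c4=4.
Step 6. [r3c2∈{2}] r3c2 has the single candidate 2 ⇒ r3c2=2.
Step 7. [r3c4∈{1}] only 1 remains possible at r3c4 ⇒ r3c4=1.
Step 8. [r2c3∈{3}] r2c3 is down to just 3 ⇒ r2c3=3.

Answer: 2 3 1 4 / 4 1 3 2 / 3 2 4 1 / 1 4 2 3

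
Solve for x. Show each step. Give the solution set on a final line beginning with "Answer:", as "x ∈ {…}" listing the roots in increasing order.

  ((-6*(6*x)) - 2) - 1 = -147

Step 1. [((-6*(6*x)) - 2) - 1 = -147] -1 is outermost — add 1 both sides. So sub: (-6*(6*x)) - 2 = -146.
Step 2. [(-6*(6*x)) - 2 = -146] peel the -2: add 2 from each side ⇒ sub: -6*(6*x) = -144.
Step 3. [-6*(6*x) = -144] LHS = -6·(…); ÷-6 both sides. So div: 6*x = 24.
Step 4. [6*x = 24] 6 out front; divide by 6, so div: x = 4.

Answer: x ∈ {4}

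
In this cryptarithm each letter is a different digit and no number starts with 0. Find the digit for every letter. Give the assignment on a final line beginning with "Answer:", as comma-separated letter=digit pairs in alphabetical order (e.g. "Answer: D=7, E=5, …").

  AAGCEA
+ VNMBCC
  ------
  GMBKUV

Step 1. [col 1: A + C ≡ V (mod 10)] column 1 (A + C ≡ V (mod 10), carry-in 0) doesn't pin V yet; pick V=7 and continue ⇒ V=7.
Step 2. [col 1: A + C ≡ V (mod 10)] several values work for C in column 1 (A + C ≡ V (mod 10), carry-in 0); try C=6 ⇒ C=6.
Step 3. [col 1: A + C ≡ V (mod 10)] column 1: given C=6, V=7, carry-in 0, and digits 6,7 already taken and all letters distinct, A+C≡V (mod 10) forces A=1. So A=1.
Step 4. [col 2: E + C ≡ U (mod 10)] several values work for E in column 2 (E + C ≡ U (mod 10), carry-in 0); try E=9, so E=9.
Step 5. [col 2: E + C ≡ U (mod 10)] in column 2 we have E+C≡U with carry-in 0; given E=9, C=6 and digits 1,6,7,9 already taken and all letters distinct, that pins U to 5 ⇒ U=5.
Step 6. [col 3: C + B ≡ K (mod 10)] column 3: given C=6, carry-in 1, and digits 1,5,6,7,9 already taken and all letters distinct, C+B≡K (mod 10) forces K=0, so K=0.
Step 7. [col 3: C + B ≡ K (mod 10)] column 3 reads C+B+carry(1)=K with C=6, K=0; with digits 0,1,5,6,7,9 already taken and all letters distinct, the only value for B is 3, so B=3.
Step 8. [col 4: G + M ≡ B (mod 10)] several values work for M in column 4 (G + M ≡ B (mod 10), carry-in 1); try M=4, so M=4.
Step 9. [col 4: G + M ≡ B (mod 10)] in column 4 we have G+M≡B with carry-in 1; given M=4, B=3 and digits 0,1,3,4,5,6,7,9 already taken and all letters distinct, that pins G to 8 ⇒ G=8.
Step 10. [col 5: A + N ≡ M (mod 10)] from column 5 (A=1, M=4, carry-in 1, digits 0,1,3,4,5,6,7,8,9 already taken and all letters distinct): N must equal 2 ⇒ N=2.

Answer: A=1, B=3, C=6, E=9, G=8, K=0, M=4, N=2, U=5, V=7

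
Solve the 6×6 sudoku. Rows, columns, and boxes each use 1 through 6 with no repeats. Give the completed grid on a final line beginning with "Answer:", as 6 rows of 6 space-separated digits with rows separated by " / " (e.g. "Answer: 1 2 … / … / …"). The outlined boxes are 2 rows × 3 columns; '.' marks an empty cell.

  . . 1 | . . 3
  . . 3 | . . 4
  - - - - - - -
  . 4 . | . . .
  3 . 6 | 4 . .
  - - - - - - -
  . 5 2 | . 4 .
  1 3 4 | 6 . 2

Step 1. [r3c5∈{1,2,3,5,6}] 3 has one home in col 5: r3c5 ⇒ r3c5=3.
Step 2. [r3c3∈{5}] r3c3 has the single candidate 5. So r3c3=5.
Step 3. [r3c1∈{2}] r3c1's peers cover all but 2, so r3c1=2.
Step 4. [r3c4∈{1}] r3c4's peers cover all but 1. So r3c4=1.
Step 5. [r2c5∈{1,2,5,6}] r2c5 is the only open cell in row 2 admitting 1 ⇒ r2c5=1.
Step 6. [r1c5∈{2,5,6}] r1c5 is the only open cell in col 5 admitting 6, so r1c5=6.
Step 7. [r2c2∈{2,6}] r2c2 is the only open cell in col 2 admitting 6 ⇒ r2c2=6.
Step 8. [r2c1∈{5}] nothing but 5 survives at r2c1. So r2c1=5.
Step 9. [r4c5∈{2,5}] in row 4, 2 fits only at r4c5. So r4c5=2.
Step 10. [r1c2∈{2}] r1c2 is down to just 2. So r1c2=2.
Step 11. [r4c2∈{1}] only 1 remains possible at r4c2. So r4c2=1.
Step 12. [r5c1∈{6}] r5c1 is down to just 6 ⇒ r5c1=6.
Step 13. [r2c4∈{2}] only 2 remains possible at r2c4, so r2c4=2.
Step 14. [r5c4∈{3}] r5c4's peers cover all but 3. So r5c4=3.
Step 15. [r5c6∈{1}] r5c6's peers cover all but 1, so r5c6=1.
Step 16. [r1c4∈{5}] r1c4 has the single candidate 5, so r1c4=5.
Step 17. [r4c6∈{5}] r4c6 is down to just 5, so r4c6=5.
Step 18. [r3c6∈{6}] nothing but 6 survives at r3c6. So r3c6=6.
Step 19. [r1c1∈{4}] r1c1 is down to just 4, so r1c1=4.
Step 20. [r6c5∈{5}] nothing but 5 survives at r6c5, so r6c5=5.

Answer: 4 2 1 5 6 3 / 5 6 3 2 1 4 / 2 4 5 1 3 6 / 3 1 6 4 2 5 / 6 5 2 3 4 1 / 1 3 4 6 5 2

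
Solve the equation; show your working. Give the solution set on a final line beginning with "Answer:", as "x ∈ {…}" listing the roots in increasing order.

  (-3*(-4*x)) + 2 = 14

Step 1. [(-3*(-4*x)) + 2 = 14] peel the +2: subtract 2 from each side ⇒ sub: -3*(-4*x) = 12.
Step 2. [-3*(-4*x) = 12] -3 out front; divide by -3, so div: -4*x = -4.
Step 3. [-4*x = -4] LHS = -4·(…); ÷-4 both sides, so div: x = 1.

Answer: x ∈ {1}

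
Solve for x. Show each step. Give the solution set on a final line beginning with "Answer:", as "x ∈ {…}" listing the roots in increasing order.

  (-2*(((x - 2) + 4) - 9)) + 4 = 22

Step 1. [(-2*(((x - 2) + 4) - 9)) + 4 = 22] -2 | LHS and -2 | 22: pull -2 out, so factor: (((x - 2) + 4) - 9) - 2 = -11.
Step 2. [(((x - 2) + 4) - 9) - 2 = -11] add 2: x sits inside (… - 2), so sub: ((x - 2) + 4) - 9 = -9.
Step 3. [((x - 2) + 4) - 9 = -9] 9 comes off first (add 9), so sub: (x - 2) + 4 = 0.
Step 4. [(x - 2) + 4 = 0] +4 is outermost — subtract 4 both sides ⇒ sub: x - 2 = -4.
Step 5. [x - 2 = -4] -2 is outermost — add 2 both sides, so sub: x = -2.

Answer: x ∈ {-2}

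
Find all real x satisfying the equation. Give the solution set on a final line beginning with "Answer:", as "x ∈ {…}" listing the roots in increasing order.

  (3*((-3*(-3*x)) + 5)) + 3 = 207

Step 1. [(3*((-3*(-3*x)) + 5)) + 3 = 207] common factor 3 (LHS and 207) — divide through ⇒ factor: ((-3*(-3*x)) + 5) + 1 = 69.
Step 2. [((-3*(-3*x)) + 5) + 1 = 69] 1 comes off first (subtract 1). So sub: (-3*(-3*x)) + 5 = 68.
Step 3. [(-3*(-3*x)) + 5 = 68] peel the +5: subtract 5 from each side, so sub: -3*(-3*x) = 63.
Step 4. [-3*(-3*x) = 63] -3·(inner) — divide through by -3 ⇒ div: -3*x = -21.
Step 5. [-3*x = -21] LHS = -3·(…); ÷-3 both sides, so div: x = 7.

Answer: x ∈ {7}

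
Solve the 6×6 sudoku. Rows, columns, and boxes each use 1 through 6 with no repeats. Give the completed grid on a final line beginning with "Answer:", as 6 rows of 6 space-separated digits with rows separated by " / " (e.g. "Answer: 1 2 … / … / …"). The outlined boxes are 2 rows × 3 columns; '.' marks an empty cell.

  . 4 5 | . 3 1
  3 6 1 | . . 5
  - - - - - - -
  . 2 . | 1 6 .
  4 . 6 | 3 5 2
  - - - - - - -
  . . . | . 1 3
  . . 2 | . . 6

Step 1. [r5c2∈{5}] r5c2's peers cover all but 5. So r5c2=5.
Step 2. [r6c5∈{4}] r6c5 has the single candidate 4, so r6c5=4.
Step 3. [r5c4∈{2}] r5c4 is down to just 2, so r5c4=2.
Step 4. [r6c2∈{1,3}] row 6 places 3 nowhere but r6c2. So r6c2=3.
Step 5. [r1c4∈{6}] r1c4 has the single candidate 6, so r1c4=6.
Step 6. [r4c2∈{1}] nothing but 1 survives at r4c2, so r4c2=1.
Step 7. [r6c1∈{1}] r6c1 has the single candidate 1. So r6c1=1.
Step 8. [r1c1∈{2}] r1c1 is down to just 2. So r1c1=2.
Step 9. [r2c4∈{4}] r2c4's peers cover all but 4, so r2c4=4.
Step 10. [r3c3∈{3}] nothing but 3 survives at r3c3, so r3c3=3.
Step 11. [r3c1∈{5}] r3c1 is down to just 5, so r3c1=5.
Step 12. [r6c4∈{5}] nothing but 5 survives at r6c4, so r6c4=5.
Step 13. [r5c3∈{4}] r5c3 is down to just 4. So r5c3=4.
Step 14. [r5c1∈{6}] nothing but 6 survives at r5c1, so r5c1=6.
Step 15. [r2c5∈{2}] r2c5 is down to just 2, so r2c5=2.
Step 16. [r3c6∈{4}] r3c6 has the single candidate 4 ⇒ r3c6=4.

Answer: 2 4 5 6 3 1 / 3 6 1 4 2 5 / 5 2 3 1 6 4 / 4 1 6 3 5 2 / 6 5 4 2 1 3 / 1 3 2 5 4 6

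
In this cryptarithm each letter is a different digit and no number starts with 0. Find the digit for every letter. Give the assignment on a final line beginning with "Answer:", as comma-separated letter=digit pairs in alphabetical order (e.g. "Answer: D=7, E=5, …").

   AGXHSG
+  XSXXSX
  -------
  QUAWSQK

Step 1. [col 1: G + X ≡ K (mod 10)] column 1 (G + X ≡ K (mod 10), carry-in 0) doesn't pin X yet; pick X=8 and continue, so X=8.
Step 2. [col 1: G + X ≡ K (mod 10)] G=5 is one option consistent with column 1 (G + X ≡ K (mod 10), carry-in 0) — take it, so G=5.
Step 3. [col 1: G + X ≡ K (mod 10)] in column 1 we have G+X≡K with carry-in 0; given G=5, X=8 and digits 5,8 already taken and all letters distinct, that pins K to 3 ⇒ K=3.
Step 4. [col 2: S + S ≡ Q (mod 10)] column 2 (S + S ≡ Q (mod 10), carry-in 1) doesn't pin S yet; pick S=0 and continue. So S=0.
Step 5. [col 2: S + S ≡ Q (mod 10)] column 2: given S=0, carry-in 1, and digits 0,3,5,8 already taken and all letters distinct, S+S≡Q (mod 10) forces Q=1 ⇒ Q=1.
Step 6. [col 3: H + X ≡ S (mod 10)] from column 3 (X=8, S=0, carry-in 0, digits 0,1,3,5,8 already taken and all letters distinct): H must equal 2, so H=2.
Step 7. [col 4: X + X ≡ W (mod 10)] column 4 reads X+X+carry(1)=W with X=8; with digits 0,1,2,3,5,8 already taken and all letters distinct, the only value for W is 7, so W=7.
Step 8. [col 5: G + S ≡ A (mod 10)] in column 5 we have G+S≡A with carry-in 1; given G=5, S=0 and digits 0,1,2,3,5,7,8 already taken and all letters distinct, that pins A to 6. So A=6.
Step 9. [col 6: A + X ≡ U (mod 10)] in column 6 we have A+X≡U with carry-in 0; given A=6, X=8 and digits 0,1,2,3,5,6,7,8 already taken and all letters distinct, that pins U to 4 ⇒ U=4.

Answer: A=6, G=5, H=2, K=3, Q=1, S=0, U=4, W=7, X=8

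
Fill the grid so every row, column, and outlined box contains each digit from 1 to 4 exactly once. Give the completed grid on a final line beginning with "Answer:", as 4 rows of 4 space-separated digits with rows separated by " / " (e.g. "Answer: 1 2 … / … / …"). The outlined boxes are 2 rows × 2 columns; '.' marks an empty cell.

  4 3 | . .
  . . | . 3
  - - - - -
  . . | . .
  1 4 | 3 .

Step 1. [r3c2∈{2}] r3c2 is down to just 2. So r3c2=2.
Step 2. [r2c3∈{1,2,4}] across row 2, 4 lands solely at r2c3, so r2c3=4.
Step 3. [r1c3∈{1,2}] in col 3, 2 fits only at r1c3. So r1c3=2.
Step 4. [r1c4∈{1}] nothing but 1 survives at r1c4. So r1c4=1.
Step 5. [r3c4∈{4}] nothing but 4 survives at r3c4. So r3c4=4.
Step 6. [r2c2∈{1}] r2c2 has the single candidate 1, so r2c2=1.
Step 7. [r3c1∈{3}] r3c1's peers cover all but 3. So r3c1=3.
Step 8. [r4c4∈{2}] r4c4 is down to just 2. So r4c4=2.
Step 9. [r3c3∈{1}] only 1 remains possible at r3c3 ⇒ r3c3=1.
Step 10. [r2c1∈{2}] only 2 remains possible at r2c1, so r2c1=2.

Answer: 4 3 2 1 / 2 1 4 3 / 3 2 1 4 / 1 4 3 2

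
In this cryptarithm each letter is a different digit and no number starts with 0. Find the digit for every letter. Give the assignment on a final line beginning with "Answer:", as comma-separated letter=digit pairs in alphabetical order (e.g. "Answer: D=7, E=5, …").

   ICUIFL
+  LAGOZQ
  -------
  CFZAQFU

Step 1. [col 1: L + Q ≡ U (mod 10)] no forcing yet in column 1 (carry-in 0); U=3 is free and consistent — try it, so U=3.
Step 2. [C] C is the leading digit of a 7-digit sum of two 6-digit numbers; the final carry is exactly 1 ⇒ C=1.
Step 3. [col 1: L + Q ≡ U (mod 10)] L=6 is one option consistent with column 1 (L + Q ≡ U (mod 10), carry-in 0) — take it ⇒ L=6.
Step 4. [col 1: L + Q ≡ U (mod 10)] column 1 reads L+Q+carry(0)=U with L=6, U=3; with digits 1,3,6 already taken and all letters distinct, the only value for Q is 7 ⇒ Q=7.
Step 5. [col 2: F + Z ≡ F (mod 10)] in column 2 we have F+Z≡F with carry-in 1; given nothing yet and digits 1,3,6,7 already taken and all letters distinct, that pins Z to 9 ⇒ Z=9.
Step 6. [col 2: F + Z ≡ F (mod 10)] several values work for F in column 2 (F + Z ≡ F (mod 10), carry-in 1); try F=0. So F=0.
Step 7. [col 3: I + O ≡ Q (mod 10)] I=4 is one option consistent with column 3 (I + O ≡ Q (mod 10), carry-in 1) — take it, so I=4.
Step 8. [col 3: I + O ≡ Q (mod 10)] column 3: given I=4, Q=7, carry-in 1, and digits 0,1,3,4,6,7,9 already taken and all letters distinct, I+O≡Q (mod 10) forces O=2, so O=2.
Step 9. [col 4: U + G ≡ A (mod 10)] column 4 reads U+G+carry(0)=A with U=3; with digits 0,1,2,3,4,6,7,9 already taken and all letters distinct, the only value for A is 8. So A=8.
Step 10. [col 4: U + G ≡ A (mod 10)] in column 4 we have U+G≡A with carry-in 0; given U=3, A=8 and digits 0,1,2,3,4,6,7,8,9 already taken and all letters distinct, that pins G to 5, so G=5.

Answer: A=8, C=1, F=0, G=5, I=4, L=6, O=2, Q=7, U=3, Z=9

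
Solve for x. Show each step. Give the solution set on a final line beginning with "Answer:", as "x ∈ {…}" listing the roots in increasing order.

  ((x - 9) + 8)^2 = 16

Step 1. [((x - 9) + 8)^2 = 16] LHS squared, RHS 16 ≥ 0: apply √ (±). So sqrt: (x - 9) + 8 = 4 or -4.
Step 2. [(x - 9) + 8 = 4 or -4] subtract 8: x sits inside (… + 8) ⇒ sub: x - 9 = -4 or -12.
Step 3. [x - 9 = -4 or -12] add 9: x sits inside (… - 9), so sub: x = 5 or -3.

Answer: x ∈ {-3, 5}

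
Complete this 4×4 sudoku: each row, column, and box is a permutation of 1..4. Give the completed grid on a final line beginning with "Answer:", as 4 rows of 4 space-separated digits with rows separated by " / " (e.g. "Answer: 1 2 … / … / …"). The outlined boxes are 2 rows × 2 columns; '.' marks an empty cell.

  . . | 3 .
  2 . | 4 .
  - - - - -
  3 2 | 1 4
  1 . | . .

Step 1. [r1c4∈{1,2}] in row 1, 2 fits only at r1c4 ⇒ r1c4=2.
Step 2. [r1c2∈{1,4}] in row 1, 1 fits only at r1c2. So r1c2=1.
Step 3. [r1c1∈{4}] only 4 remains possible at r1c1. So r1c1=4.
Step 4. [r4c4∈{3}] nothing but 3 survives at r4c4. So r4c4=3.
Step 5. [r2c4∈{1}] r2c4 has the single candidate 1, so r2c4=1.
Step 6. [r2c2∈{3}] r2c2 has the single candidate 3 ⇒ r2c2=3.
Step 7. [r4c3∈{2}] only 2 remains possible at r4c3. So r4c3=2.
Step 8. [r4c2∈{4}] r4c2's peers cover all but 4, so r4c2=4.

Answer: 4 1 3 2 / 2 3 4 1 / 3 2 1 4 / 1 4 2 3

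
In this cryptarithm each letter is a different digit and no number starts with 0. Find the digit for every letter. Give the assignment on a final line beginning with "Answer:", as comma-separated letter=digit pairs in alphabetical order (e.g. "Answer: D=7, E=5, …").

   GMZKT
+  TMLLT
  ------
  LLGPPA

Step 1. [L] adding two 5-digit numbers gives at most 5+1 digits, and here it does — L is that final carry and must be 1, so L=1.
Step 2. [col 1: T + T ≡ A (mod 10)] no forcing yet in column 1 (carry-in 0); A=0 is free and consistent — try it. So A=0.
Step 3. [col 1: T + T ≡ A (mod 10)] column 1 reads T+T+carry(0)=A with A=0; with digits 0,1 already taken and all letters distinct, the only value for T is 5 ⇒ T=5.
Step 4. [col 2: K + L ≡ P (mod 10)] no forcing yet in column 2 (carry-in 1); K=7 is free and consistent — try it. So K=7.
Step 5. [col 2: K + L ≡ P (mod 10)] in column 2 we have K+L≡P with carry-in 1; given K=7, L=1 and digits 0,1,5,7 already taken and all letters distinct, that pins P to 9 ⇒ P=9.
Step 6. [col 3: Z + L ≡ P (mod 10)] column 3: given L=1, P=9, carry-in 0, and digits 0,1,5,7,9 already taken and all letters distinct, Z+L≡P (mod 10) forces Z=8. So Z=8.
Step 7. [col 4: M + M ≡ G (mod 10)] column 4 (M + M ≡ G (mod 10), carry-in 0) doesn't pin G yet; pick G=6 and continue, so G=6.
Step 8. [col 4: M + M ≡ G (mod 10)] column 4 reads M+M+carry(0)=G with G=6; with digits 0,1,5,6,7,8,9 already taken and all letters distinct, the only value for M is 3, so M=3.

Answer: A=0, G=6, K=7, L=1, M=3, P=9, T=5, Z=8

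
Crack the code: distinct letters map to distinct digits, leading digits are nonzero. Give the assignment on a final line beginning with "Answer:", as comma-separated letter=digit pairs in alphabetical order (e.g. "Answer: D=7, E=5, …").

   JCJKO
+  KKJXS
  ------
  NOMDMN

Step 1. [col 1: O + S ≡ N (mod 10)] several values work for O in column 1 (O + S ≡ N (mod 10), carry-in 0); try O=2. So O=2.
Step 2. [col 1: O + S ≡ N (mod 10)] no forcing yet in column 1 (carry-in 0); S=9 is free and consistent — try it ⇒ S=9.
Step 3. [col 1: O + S ≡ N (mod 10)] from column 1 (O=2, S=9, carry-in 0, digits 2,9 already taken and all letters distinct): N must equal 1 ⇒ N=1.
Step 4. [col 2: K + X ≡ M (mod 10)] several values work for X in column 2 (K + X ≡ M (mod 10), carry-in 1); try X=5, so X=5.
Step 5. [col 2: K + X ≡ M (mod 10)] M=4 is one option consistent with column 2 (K + X ≡ M (mod 10), carry-in 1) — take it, so M=4.
Step 6. [col 2: K + X ≡ M (mod 10)] column 2: given X=5, M=4, carry-in 1, and digits 1,2,4,5,9 already taken and all letters distinct, K+X≡M (mod 10) forces K=8. So K=8.
Step 7. [col 3: J + J ≡ D (mod 10)] column 3 (J + J ≡ D (mod 10), carry-in 1) doesn't pin J yet; pick J=3 and continue. So J=3.
Step 8. [col 3: J + J ≡ D (mod 10)] from column 3 (J=3, carry-in 1, digits 1,2,3,4,5,8,9 already taken and all letters distinct): D must equal 7, so D=7.
Step 9. [col 4: C + K ≡ M (mod 10)] column 4: given K=8, M=4, carry-in 0, and digits 1,2,3,4,5,7,8,9 already taken and all letters distinct, C+K≡M (mod 10) forces C=6, so C=6.

Answer: C=6, D=7, J=3, K=8, M=4, N=1, O=2, S=9, X=5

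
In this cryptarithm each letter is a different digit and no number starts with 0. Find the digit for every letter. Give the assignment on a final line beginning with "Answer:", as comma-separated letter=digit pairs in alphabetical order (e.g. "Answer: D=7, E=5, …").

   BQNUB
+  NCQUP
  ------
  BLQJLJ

Step 1. [col 1: B + P ≡ J (mod 10)] B=1 is one option consistent with column 1 (B + P ≡ J (mod 10), carry-in 0) — take it. So B=1.
Step 2. [col 1: B + P ≡ J (mod 10)] P=2 is one option consistent with column 1 (B + P ≡ J (mod 10), carry-in 0) — take it, so P=2.
Step 3. [col 1: B + P ≡ J (mod 10)] column 1 reads B+P+carry(0)=J with B=1, P=2; with digits 1,2 already taken and all letters distinct, the only value for J is 3 ⇒ J=3.
Step 4. [col 2: U + U ≡ L (mod 10)] column 2 (U + U ≡ L (mod 10), carry-in 0) doesn't pin L yet; pick L=0 and continue, so L=0.
Step 5. [col 2: U + U ≡ L (mod 10)] from column 2 (L=0, carry-in 0, digits 0,1,2,3 already taken and all letters distinct): U must equal 5 ⇒ U=5.
Step 6. [col 3: N + Q ≡ J (mod 10)] N=8 is one option consistent with column 3 (N + Q ≡ J (mod 10), carry-in 1) — take it, so N=8.
Step 7. [col 3: N + Q ≡ J (mod 10)] in column 3 we have N+Q≡J with carry-in 1; given N=8, J=3 and digits 0,1,2,3,5,8 already taken and all letters distinct, that pins Q to 4 ⇒ Q=4.
Step 8. [col 4: Q + C ≡ Q (mod 10)] column 4: given Q=4, carry-in 1, and digits 0,1,2,3,4,5,8 already taken and all letters distinct, Q+C≡Q (mod 10) forces C=9, so C=9.

Answer: B=1, C=9, J=3, L=0, N=8, P=2, Q=4, U=5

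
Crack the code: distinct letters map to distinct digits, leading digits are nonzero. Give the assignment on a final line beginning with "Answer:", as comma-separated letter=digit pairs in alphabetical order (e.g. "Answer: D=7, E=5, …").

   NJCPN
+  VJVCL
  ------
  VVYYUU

Step 1. [col 1: N + L ≡ U (mod 10)] several values work for U in column 1 (N + L ≡ U (mod 10), carry-in 0); try U=2, so U=2.
Step 2. [V] adding two 5-digit numbers gives at most 5+1 digits, and here it does — V is that final carry and must be 1 ⇒ V=1.
Step 3. [col 1: N + L ≡ U (mod 10)] several values work for N in column 1 (N + L ≡ U (mod 10), carry-in 0); try N=9 ⇒ N=9.
Step 4. [col 1: N + L ≡ U (mod 10)] in column 1 we have N+L≡U with carry-in 0; given N=9, U=2 and digits 1,2,9 already taken and all letters distinct, that pins L to 3. So L=3.
Step 5. [col 2: P + C ≡ U (mod 10)] P=7 is one option consistent with column 2 (P + C ≡ U (mod 10), carry-in 1) — take it ⇒ P=7.
Step 6. [col 2: P + C ≡ U (mod 10)] column 2: given P=7, U=2, carry-in 1, and digits 1,2,3,7,9 already taken and all letters distinct, P+C≡U (mod 10) forces C=4. So C=4.
Step 7. [col 3: C + V ≡ Y (mod 10)] column 3: given C=4, V=1, carry-in 1, and digits 1,2,3,4,7,9 already taken and all letters distinct, C+V≡Y (mod 10) forces Y=6. So Y=6.
Step 8. [col 4: J + J ≡ Y (mod 10)] column 4 reads J+J+carry(0)=Y with Y=6; with digits 1,2,3,4,6,7,9 already taken and all letters distinct, the only value for J is 8, so J=8.

Answer: C=4, J=8, L=3, N=9, P=7, U=2, V=1, Y=6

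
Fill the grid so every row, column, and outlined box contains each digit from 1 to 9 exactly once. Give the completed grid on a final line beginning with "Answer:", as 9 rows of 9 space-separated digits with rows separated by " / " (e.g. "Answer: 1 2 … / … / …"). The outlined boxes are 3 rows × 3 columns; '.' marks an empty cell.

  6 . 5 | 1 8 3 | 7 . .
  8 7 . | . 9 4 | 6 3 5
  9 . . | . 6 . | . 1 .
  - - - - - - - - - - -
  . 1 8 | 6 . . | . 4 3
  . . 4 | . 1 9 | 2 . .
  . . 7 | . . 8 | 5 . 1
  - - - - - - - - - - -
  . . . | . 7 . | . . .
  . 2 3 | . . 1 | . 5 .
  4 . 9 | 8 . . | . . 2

Step 1. [r8c9∈{4,6,7,8,9}] row 8 places 6 nowhere but r8c9. So r8c9=6.
Step 2. [r8c7∈{4,8,9}] row 8 places 8 nowhere but r8c7, so r8c7=8.
Step 3. [r7c8∈{9}] r7c8 is down to just 9. So r7c8=9.
Step 4. [r2c4∈{2}] nothing but 2 survives at r2c4 ⇒ r2c4=2.
Step 5. [r7c3∈{1,6}] in col 3, 6 fits only at r7c3. So r7c3=6.
Step 6. [r9c2∈{5}] only 5 remains possible at r9c2 ⇒ r9c2=5.
Step 7. [r3c7∈{4}] r3c7 is down to just 4 ⇒ r3c7=4.
Step 8. [r4c5∈{2,5}] col 5 places 5 nowhere but r4c5. So r4c5=5.
Step 9. [r6c5∈{2,3,4}] r6c5 is the only open cell in col 5 admitting 2, so r6c5=2.
Step 10. [r6c1∈{3}] r6c1 is down to just 3 ⇒ r6c1=3.
Step 11. [r5c8∈{6,7,8}] in col 8, 8 fits only at r5c8 ⇒ r5c8=8.
Step 12. [r5c4∈{3,7}] 3 has one home in row 5: r5c4, so r5c4=3.
Step 13. [r8c5∈{4}] r8c5 is down to just 4 ⇒ r8c5=4.
Step 14. [r7c4∈{5}] r7c4 is down to just 5 ⇒ r7c4=5.
Step 15. [r7c7∈{1,3}] in row 7, 3 fits only at r7c7, so r7c7=3.
Step 16. [r6c2∈{6,9}] in row 6, 9 fits only at r6c2 ⇒ r6c2=9.
Step 17. [r3c4∈{7}] r3c4 is down to just 7, so r3c4=7.
Step 18. [r1c2∈{4}] r1c2 is down to just 4 ⇒ r1c2=4.
Step 19. [r6c8∈{6}] only 6 remains possible at r6c8 ⇒ r6c8=6.
Step 20. [r4c7∈{9}] r4c7 has the single candidate 9, so r4c7=9.
Step 21. [r9c6∈{6}] r9c6's peers cover all but 6. So r9c6=6.
Step 22. [r5c9∈{7}] r5c9's peers cover all but 7, so r5c9=7.
Step 23. [r8c1∈{7}] r8c1 is down to just 7, so r8c1=7.
Step 24. [r9c7∈{1}] nothing but 1 survives at r9c7. So r9c7=1.
Step 25. [r3c9∈{8}] nothing but 8 survives at r3c9 ⇒ r3c9=8.
Step 26. [r6c4∈{4}] r6c4 is down to just 4 ⇒ r6c4=4.
Step 27. [r1c8∈{2}] only 2 remains possible at r1c8 ⇒ r1c8=2.
Step 28. [r7c9∈{4}] r7c9 has the single candidate 4. So r7c9=4.
Step 29. [r3c2∈{3}] only 3 remains possible at r3c2 ⇒ r3c2=3.
Step 30. [r7c6∈{2}] only 2 remains possible at r7c6. So r7c6=2.
Step 31. [r3c3∈{2}] only 2 remains possible at r3c3. So r3c3=2.
Step 32. [r5c2∈{6}] r5c2 is down to just 6, so r5c2=6.
Step 33. [r9c5∈{3}] r9c5's peers cover all but 3. So r9c5=3.
Step 34. [r3c6∈{5}] only 5 remains possible at r3c6, so r3c6=5.
Step 35. [r9c8∈{7}] nothing but 7 survives at r9c8. So r9c8=7.
Step 36. [r1c9∈{9}] r1c9's peers cover all but 9 ⇒ r1c9=9.
Step 37. [r7c2∈{8}] r7c2 is down to just 8, so r7c2=8.
Step 38. [r8c4∈{9}] r8c4 has the single candidate 9, so r8c4=9.
Step 39. [r4c1∈{2}] r4c1 is down to just 2 ⇒ r4c1=2.
Step 40. [r7c1∈{1}] r7c1 is down to just 1. So r7c1=1.
Step 41. [r2c3∈{1}] r2c3's peers cover all but 1 ⇒ r2c3=1.
Step 42. [r4c6∈{7}] r4c6 is down to just 7 ⇒ r4c6=7.
Step 43. [r5c1∈{5}] r5c1's peers cover all but 5 ⇒ r5c1=5.

Answer: 6 4 5 1 8 3 7 2 9 / 8 7 1 2 9 4 6 3 5 / 9 3 2 7 6 5 4 1 8 / 2 1 8 6 5 7 9 4 3 / 5 6 4 3 1 9 2 8 7 / 3 9 7 4 2 8 5 6 1 / 1 8 6 5 7 2 3 9 4 / 7 2 3 9 4 1 8 5 6 / 4 5 9 8 3 6 1 7 2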